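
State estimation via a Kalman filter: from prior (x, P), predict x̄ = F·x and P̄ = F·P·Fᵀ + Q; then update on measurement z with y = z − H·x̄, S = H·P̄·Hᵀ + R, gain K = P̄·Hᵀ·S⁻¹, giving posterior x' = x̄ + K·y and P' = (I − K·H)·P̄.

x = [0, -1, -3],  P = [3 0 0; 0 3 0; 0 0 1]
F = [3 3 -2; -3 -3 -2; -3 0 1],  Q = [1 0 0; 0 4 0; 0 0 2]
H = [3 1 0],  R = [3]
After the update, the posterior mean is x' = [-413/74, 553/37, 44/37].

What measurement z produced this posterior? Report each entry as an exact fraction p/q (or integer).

x̄ = F·x = [3, 9, -3]
P̄ = F·P·Fᵀ + Q = [59 -50 -29; -50 62 25; -29 25 30]
S = H·P̄·Hᵀ + R = [296]
K = P̄·Hᵀ·S⁻¹ = [127/296; -11/37; -31/148]
x' − x̄ = [-635/74, 220/37, 155/37] = K·y
y = (KᵀK)⁻¹·Kᵀ·(x' − x̄) = [-20]
z = y + H·x̄ = [-20] + [18] = [-2]

z = [-2]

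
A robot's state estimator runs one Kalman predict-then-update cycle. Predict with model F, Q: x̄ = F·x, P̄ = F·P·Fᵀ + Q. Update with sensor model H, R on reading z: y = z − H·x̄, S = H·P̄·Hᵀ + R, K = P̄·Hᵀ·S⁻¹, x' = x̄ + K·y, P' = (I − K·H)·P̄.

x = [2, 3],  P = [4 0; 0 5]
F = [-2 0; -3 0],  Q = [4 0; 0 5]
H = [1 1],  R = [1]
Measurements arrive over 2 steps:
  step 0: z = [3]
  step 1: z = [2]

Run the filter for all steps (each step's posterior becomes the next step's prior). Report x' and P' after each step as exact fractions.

step 0: x̄ = F·x = [-4, -6]
step 0: P̄ = F·P·Fᵀ + Q = [20 24; 24 41]
step 0: y = z − H·x̄ = [13]
step 0: S = H·P̄·Hᵀ + R = [110]
step 0: K = P̄·Hᵀ·S⁻¹ = [2/5; 13/22]
step 0: x' = x̄ + K·y = [6/5, 37/22]
step 0: P' = (I − K·H)·P̄ = [12/5 -2; -2 57/22]
step 1: x̄ = F·x = [-12/5, -18/5]
step 1: P̄ = F·P·Fᵀ + Q = [68/5 72/5; 72/5 133/5]
step 1: y = z − H·x̄ = [8]
step 1: S = H·P̄·Hᵀ + R = [70]
step 1: K = P̄·Hᵀ·S⁻¹ = [2/5; 41/70]
step 1: x' = x̄ + K·y = [4/5, 38/35]
step 1: P' = (I − K·H)·P̄ = [12/5 -2; -2 181/70]

step 0: x' = [6/5, 37/22], P' = [12/5 -2; -2 57/22]
step 1: x' = [4/5, 38/35], P' = [12/5 -2; -2 181/70]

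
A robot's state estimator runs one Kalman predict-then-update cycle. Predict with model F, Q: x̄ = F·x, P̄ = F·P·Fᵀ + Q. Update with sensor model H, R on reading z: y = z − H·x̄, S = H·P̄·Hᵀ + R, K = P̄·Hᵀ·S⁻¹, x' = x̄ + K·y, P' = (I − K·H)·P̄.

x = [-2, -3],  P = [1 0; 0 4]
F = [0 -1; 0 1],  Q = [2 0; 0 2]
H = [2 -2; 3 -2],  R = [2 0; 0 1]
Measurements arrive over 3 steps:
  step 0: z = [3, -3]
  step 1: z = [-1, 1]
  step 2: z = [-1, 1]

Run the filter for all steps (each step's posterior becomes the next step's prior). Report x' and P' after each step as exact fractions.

step 0: x̄ = F·x = [3, -3]
step 0: P̄ = F·P·Fᵀ + Q = [6 -4; -4 6]
step 0: y = z − H·x̄ = [-9, -18]
step 0: S = H·P̄·Hᵀ + R = [82 100; 100 127]
step 0: K = P̄·Hᵀ·S⁻¹ = [-10/69 22/69; -70/207 16/207]
step 0: x' = x̄ + K·y = [-33/23, -31/23]
step 0: P' = (I − K·H)·P̄ = [14/23 52/69; 52/69 226/207]
step 1: x̄ = F·x = [31/23, -31/23]
step 1: P̄ = F·P·Fᵀ + Q = [640/207 -226/207; -226/207 640/207]
step 1: y = z − H·x̄ = [-147/23, -132/23]
step 1: S = H·P̄·Hᵀ + R = [7342/207 8660/207; 8660/207 11239/207]
step 1: K = P̄·Hᵀ·S⁻¹ = [-2598/18167 5836/18167; -6062/18167 1506/18167]
step 1: x' = x̄ + K·y = [7597/18167, 5615/18167]
step 1: P' = (I − K·H)·P̄ = [11032/18167 13630/18167; 13630/18167 19692/18167]
step 2: x̄ = F·x = [-5615/18167, 5615/18167]
step 2: P̄ = F·P·Fᵀ + Q = [56026/18167 -19692/18167; -19692/18167 56026/18167]
step 2: y = z − H·x̄ = [4293/18167, 46242/18167]
step 2: S = H·P̄·Hᵀ + R = [642078/18167 757180/18167; 757180/18167 982809/18167]
step 2: K = P̄·Hᵀ·S⁻¹ = [-227154/1588553 510334/1588553; -530026/1588553 131744/1588553]
step 2: x' = x̄ + K·y = [754333/1588553, 701075/1588553]
step 2: P' = (I − K·H)·P̄ = [964642/1588553 1191796/1588553; 1191796/1588553 1721822/1588553]

step 0: x' = [-33/23, -31/23], P' = [14/23 52/69; 52/69 226/207]
step 1: x' = [7597/18167, 5615/18167], P' = [11032/18167 13630/18167; 13630/18167 19692/18167]
step 2: x' = [754333/1588553, 701075/1588553], P' = [964642/1588553 1191796/1588553; 1191796/1588553 1721822/1588553]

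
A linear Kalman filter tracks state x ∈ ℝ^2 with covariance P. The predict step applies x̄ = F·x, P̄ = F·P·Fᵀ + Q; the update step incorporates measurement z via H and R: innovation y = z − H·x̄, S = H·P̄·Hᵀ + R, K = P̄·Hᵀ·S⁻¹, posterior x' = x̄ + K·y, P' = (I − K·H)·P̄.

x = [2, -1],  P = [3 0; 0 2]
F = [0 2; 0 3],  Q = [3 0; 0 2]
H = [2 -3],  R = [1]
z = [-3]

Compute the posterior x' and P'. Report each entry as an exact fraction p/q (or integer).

x̄ = F·x = [-2, -3]
P̄ = F·P·Fᵀ + Q = [11 12; 12 20]
y = z − H·x̄ = [-8]
S = H·P̄·Hᵀ + R = [81]
K = P̄·Hᵀ·S⁻¹ = [-14/81; -4/9]
x' = x̄ + K·y = [-50/81, 5/9]
P' = (I − K·H)·P̄ = [695/81 52/9; 52/9 4]

x' = [-50/81, 5/9]
P' = [695/81 52/9; 52/9 4]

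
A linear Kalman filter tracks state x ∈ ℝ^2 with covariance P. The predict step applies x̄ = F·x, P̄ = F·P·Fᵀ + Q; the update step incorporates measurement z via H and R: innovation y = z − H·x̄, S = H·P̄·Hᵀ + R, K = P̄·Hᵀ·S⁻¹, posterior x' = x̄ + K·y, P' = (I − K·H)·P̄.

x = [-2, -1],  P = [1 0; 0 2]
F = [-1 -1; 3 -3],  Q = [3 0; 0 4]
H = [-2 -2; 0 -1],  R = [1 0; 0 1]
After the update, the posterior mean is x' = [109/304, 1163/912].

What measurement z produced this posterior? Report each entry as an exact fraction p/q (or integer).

z = [-3, -2]

x̄ = F·x = [3, -3]
P̄ = F·P·Fᵀ + Q = [6 3; 3 31]
S = H·P̄·Hᵀ + R = [173 68; 68 32]
K = P̄·Hᵀ·S⁻¹ = [-31/76 235/304; -17/228 -739/912]
x' − x̄ = [-803/304, 3899/912] = K·y
y = (KᵀK)⁻¹·Kᵀ·(x' − x̄) = [-3, -5]
z = y + H·x̄ = [-3, -5] + [0, 3] = [-3, -2]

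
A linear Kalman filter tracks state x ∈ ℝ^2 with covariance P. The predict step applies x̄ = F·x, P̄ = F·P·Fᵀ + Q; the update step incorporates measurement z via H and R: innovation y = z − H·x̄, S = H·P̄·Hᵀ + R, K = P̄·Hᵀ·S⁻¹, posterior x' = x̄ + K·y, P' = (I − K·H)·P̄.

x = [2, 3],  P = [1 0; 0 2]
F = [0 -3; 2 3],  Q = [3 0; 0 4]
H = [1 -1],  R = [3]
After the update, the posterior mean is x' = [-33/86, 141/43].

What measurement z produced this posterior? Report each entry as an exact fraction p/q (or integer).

x̄ = F·x = [-9, 13]
P̄ = F·P·Fᵀ + Q = [21 -18; -18 26]
S = H·P̄·Hᵀ + R = [86]
K = P̄·Hᵀ·S⁻¹ = [39/86; -22/43]
x' − x̄ = [741/86, -418/43] = K·y
y = (KᵀK)⁻¹·Kᵀ·(x' − x̄) = [19]
z = y + H·x̄ = [19] + [-22] = [-3]

z = [-3]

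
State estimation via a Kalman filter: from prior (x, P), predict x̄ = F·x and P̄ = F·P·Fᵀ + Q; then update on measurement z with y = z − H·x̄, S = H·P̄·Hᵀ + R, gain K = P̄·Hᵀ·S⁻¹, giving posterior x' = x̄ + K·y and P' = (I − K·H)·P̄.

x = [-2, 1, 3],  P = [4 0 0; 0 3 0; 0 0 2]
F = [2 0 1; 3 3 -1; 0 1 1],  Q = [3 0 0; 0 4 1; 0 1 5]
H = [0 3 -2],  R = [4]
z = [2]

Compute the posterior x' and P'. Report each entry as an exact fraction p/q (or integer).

x̄ = F·x = [-1, -6, 4]
P̄ = F·P·Fᵀ + Q = [21 22 2; 22 69 8; 2 8 10]
y = z − H·x̄ = [28]
S = H·P̄·Hᵀ + R = [569]
K = P̄·Hᵀ·S⁻¹ = [62/569; 191/569; 4/569]
x' = x̄ + K·y = [1167/569, 1934/569, 2388/569]
P' = (I − K·H)·P̄ = [8105/569 676/569 890/569; 676/569 2780/569 3788/569; 890/569 3788/569 5674/569]

x' = [1167/569, 1934/569, 2388/569]
P' = [8105/569 676/569 890/569; 676/569 2780/569 3788/569; 890/569 3788/569 5674/569]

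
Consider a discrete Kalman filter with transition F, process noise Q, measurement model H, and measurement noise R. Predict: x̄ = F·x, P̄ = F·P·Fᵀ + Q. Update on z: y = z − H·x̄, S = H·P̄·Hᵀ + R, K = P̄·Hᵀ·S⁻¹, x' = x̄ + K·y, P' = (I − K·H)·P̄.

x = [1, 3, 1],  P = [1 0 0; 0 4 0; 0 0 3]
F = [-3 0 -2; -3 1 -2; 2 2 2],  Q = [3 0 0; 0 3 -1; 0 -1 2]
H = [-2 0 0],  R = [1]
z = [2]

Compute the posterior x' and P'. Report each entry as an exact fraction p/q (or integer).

x̄ = F·x = [-5, -2, 10]
P̄ = F·P·Fᵀ + Q = [24 21 -18; 21 28 -11; -18 -11 34]
y = z − H·x̄ = [-8]
S = H·P̄·Hᵀ + R = [97]
K = P̄·Hᵀ·S⁻¹ = [-48/97; -42/97; 36/97]
x' = x̄ + K·y = [-101/97, 142/97, 682/97]
P' = (I − K·H)·P̄ = [24/97 21/97 -18/97; 21/97 952/97 445/97; -18/97 445/97 2002/97]

x' = [-101/97, 142/97, 682/97]
P' = [24/97 21/97 -18/97; 21/97 952/97 445/97; -18/97 445/97 2002/97]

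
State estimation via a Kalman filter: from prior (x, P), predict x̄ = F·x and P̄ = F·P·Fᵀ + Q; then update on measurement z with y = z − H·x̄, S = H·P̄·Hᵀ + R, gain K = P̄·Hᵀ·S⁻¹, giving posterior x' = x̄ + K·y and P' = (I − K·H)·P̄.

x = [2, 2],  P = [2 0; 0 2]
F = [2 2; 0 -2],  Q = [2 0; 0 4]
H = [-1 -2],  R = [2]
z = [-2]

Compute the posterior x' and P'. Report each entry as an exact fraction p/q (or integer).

x' = [73/9, -28/9]
P' = [161/9 -80/9; -80/9 44/9]

x̄ = F·x = [8, -4]
P̄ = F·P·Fᵀ + Q = [18 -8; -8 12]
y = z − H·x̄ = [-2]
S = H·P̄·Hᵀ + R = [36]
K = P̄·Hᵀ·S⁻¹ = [-1/18; -4/9]
x' = x̄ + K·y = [73/9, -28/9]
P' = (I − K·H)·P̄ = [161/9 -80/9; -80/9 44/9]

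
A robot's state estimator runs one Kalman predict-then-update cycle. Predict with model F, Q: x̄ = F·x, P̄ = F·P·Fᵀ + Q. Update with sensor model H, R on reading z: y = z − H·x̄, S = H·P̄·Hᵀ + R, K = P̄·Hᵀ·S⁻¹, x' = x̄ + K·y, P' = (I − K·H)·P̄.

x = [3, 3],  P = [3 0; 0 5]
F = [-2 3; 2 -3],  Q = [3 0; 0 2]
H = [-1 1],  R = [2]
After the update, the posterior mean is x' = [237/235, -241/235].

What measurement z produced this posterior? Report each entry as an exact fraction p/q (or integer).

x̄ = F·x = [3, -3]
P̄ = F·P·Fᵀ + Q = [60 -57; -57 59]
S = H·P̄·Hᵀ + R = [235]
K = P̄·Hᵀ·S⁻¹ = [-117/235; 116/235]
x' − x̄ = [-468/235, 464/235] = K·y
y = (KᵀK)⁻¹·Kᵀ·(x' − x̄) = [4]
z = y + H·x̄ = [4] + [-6] = [-2]

z = [-2]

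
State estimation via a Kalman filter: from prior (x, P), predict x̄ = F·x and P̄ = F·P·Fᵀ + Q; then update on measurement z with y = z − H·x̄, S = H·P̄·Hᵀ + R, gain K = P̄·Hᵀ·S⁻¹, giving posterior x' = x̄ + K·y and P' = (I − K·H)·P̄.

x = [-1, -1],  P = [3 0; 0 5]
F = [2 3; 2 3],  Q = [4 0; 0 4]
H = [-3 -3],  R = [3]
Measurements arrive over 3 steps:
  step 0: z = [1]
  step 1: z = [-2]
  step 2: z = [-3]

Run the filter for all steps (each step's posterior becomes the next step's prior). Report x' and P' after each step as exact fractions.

step 0: x' = [-123/709, -123/709], P' = [1477/709 -1359/709; -1359/709 1477/709]
step 1: x' = [16629/52441, 16629/52441], P' = [109193/52441 -100571/52441; -100571/52441 109193/52441]
step 2: x' = [1988379/3862909, 1988379/3862909], P' = [8043357/3862909 -7408279/3862909; -7408279/3862909 8043357/3862909]

step 0: x̄ = F·x = [-5, -5]
step 0: P̄ = F·P·Fᵀ + Q = [61 57; 57 61]
step 0: y = z − H·x̄ = [-29]
step 0: S = H·P̄·Hᵀ + R = [2127]
step 0: K = P̄·Hᵀ·S⁻¹ = [-118/709; -118/709]
step 0: x' = x̄ + K·y = [-123/709, -123/709]
step 0: P' = (I − K·H)·P̄ = [1477/709 -1359/709; -1359/709 1477/709]
step 1: x̄ = F·x = [-615/709, -615/709]
step 1: P̄ = F·P·Fᵀ + Q = [5729/709 2893/709; 2893/709 5729/709]
step 1: y = z − H·x̄ = [-5108/709]
step 1: S = H·P̄·Hᵀ + R = [157323/709]
step 1: K = P̄·Hᵀ·S⁻¹ = [-8622/52441; -8622/52441]
step 1: x' = x̄ + K·y = [16629/52441, 16629/52441]
step 1: P' = (I − K·H)·P̄ = [109193/52441 -100571/52441; -100571/52441 109193/52441]
step 2: x̄ = F·x = [83145/52441, 83145/52441]
step 2: P̄ = F·P·Fᵀ + Q = [422421/52441 212657/52441; 212657/52441 422421/52441]
step 2: y = z − H·x̄ = [341547/52441]
step 2: S = H·P̄·Hᵀ + R = [11588727/52441]
step 2: K = P̄·Hᵀ·S⁻¹ = [-635078/3862909; -635078/3862909]
step 2: x' = x̄ + K·y = [1988379/3862909, 1988379/3862909]
step 2: P' = (I − K·H)·P̄ = [8043357/3862909 -7408279/3862909; -7408279/3862909 8043357/3862909]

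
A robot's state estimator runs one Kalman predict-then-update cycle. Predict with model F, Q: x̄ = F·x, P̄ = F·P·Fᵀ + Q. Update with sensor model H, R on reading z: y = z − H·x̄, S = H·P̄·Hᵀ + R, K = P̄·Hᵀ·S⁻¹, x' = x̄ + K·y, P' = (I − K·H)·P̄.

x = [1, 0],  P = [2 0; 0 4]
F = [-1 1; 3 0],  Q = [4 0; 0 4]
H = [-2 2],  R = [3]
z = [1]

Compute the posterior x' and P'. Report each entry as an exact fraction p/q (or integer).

x̄ = F·x = [-1, 3]
P̄ = F·P·Fᵀ + Q = [10 -6; -6 22]
y = z − H·x̄ = [-7]
S = H·P̄·Hᵀ + R = [179]
K = P̄·Hᵀ·S⁻¹ = [-32/179; 56/179]
x' = x̄ + K·y = [45/179, 145/179]
P' = (I − K·H)·P̄ = [766/179 718/179; 718/179 802/179]

x' = [45/179, 145/179]
P' = [766/179 718/179; 718/179 802/179]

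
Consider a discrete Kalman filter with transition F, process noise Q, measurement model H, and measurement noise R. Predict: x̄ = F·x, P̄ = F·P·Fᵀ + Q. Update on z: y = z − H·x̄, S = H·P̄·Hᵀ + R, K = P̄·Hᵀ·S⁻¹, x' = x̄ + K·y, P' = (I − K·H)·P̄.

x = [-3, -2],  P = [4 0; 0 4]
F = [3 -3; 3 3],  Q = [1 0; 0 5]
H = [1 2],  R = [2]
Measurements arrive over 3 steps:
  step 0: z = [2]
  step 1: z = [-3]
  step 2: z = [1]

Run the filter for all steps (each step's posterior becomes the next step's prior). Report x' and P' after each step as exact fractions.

step 0: x̄ = F·x = [-3, -15]
step 0: P̄ = F·P·Fᵀ + Q = [73 0; 0 77]
step 0: y = z − H·x̄ = [35]
step 0: S = H·P̄·Hᵀ + R = [383]
step 0: K = P̄·Hᵀ·S⁻¹ = [73/383; 154/383]
step 0: x' = x̄ + K·y = [1406/383, -355/383]
step 0: P' = (I − K·H)·P̄ = [22630/383 -11242/383; -11242/383 5775/383]
step 1: x̄ = F·x = [5283/383, 3153/383]
step 1: P̄ = F·P·Fᵀ + Q = [458384/383 151695/383; 151695/383 55204/383]
step 1: y = z − H·x̄ = [-12738/383]
step 1: S = H·P̄·Hᵀ + R = [1286746/383]
step 1: K = P̄·Hᵀ·S⁻¹ = [380887/643373; 262103/1286746]
step 1: x' = x̄ + K·y = [-3793209/643373, 937914/643373]
step 1: P' = (I − K·H)·P̄ = [12433618/643373 -5835922/643373; -5835922/643373 6098025/1286746]
step 2: x̄ = F·x = [-14193369/643373, -8565885/643373]
step 2: P̄ = F·P·Fᵀ + Q = [490067287/1286746 168922899/1286746; 168922899/1286746 75027887/1286746]
step 2: y = z − H·x̄ = [31968512/643373]
step 2: S = H·P̄·Hᵀ + R = [1468443923/1286746]
step 2: K = P̄·Hᵀ·S⁻¹ = [827913085/1468443923; 318978673/1468443923]
step 2: x' = x̄ + K·y = [8742957721/1468443923, -3701193923/1468443923]
step 2: P' = (I − K·H)·P̄ = [26575760206/1468443923 -12459967018/1468443923; -12459967018/1468443923 6548962182/1468443923]

step 0: x' = [1406/383, -355/383], P' = [22630/383 -11242/383; -11242/383 5775/383]
step 1: x' = [-3793209/643373, 937914/643373], P' = [12433618/643373 -5835922/643373; -5835922/643373 6098025/1286746]
step 2: x' = [8742957721/1468443923, -3701193923/1468443923], P' = [26575760206/1468443923 -12459967018/1468443923; -12459967018/1468443923 6548962182/1468443923]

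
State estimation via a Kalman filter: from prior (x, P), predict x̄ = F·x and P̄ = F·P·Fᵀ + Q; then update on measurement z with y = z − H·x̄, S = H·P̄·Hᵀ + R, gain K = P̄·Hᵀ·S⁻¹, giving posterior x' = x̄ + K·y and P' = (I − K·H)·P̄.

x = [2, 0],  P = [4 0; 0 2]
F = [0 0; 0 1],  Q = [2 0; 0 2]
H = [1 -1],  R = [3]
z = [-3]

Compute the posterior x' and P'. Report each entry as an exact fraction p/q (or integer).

x' = [-2/3, 4/3]
P' = [14/9 8/9; 8/9 20/9]

x̄ = F·x = [0, 0]
P̄ = F·P·Fᵀ + Q = [2 0; 0 4]
y = z − H·x̄ = [-3]
S = H·P̄·Hᵀ + R = [9]
K = P̄·Hᵀ·S⁻¹ = [2/9; -4/9]
x' = x̄ + K·y = [-2/3, 4/3]
P' = (I − K·H)·P̄ = [14/9 8/9; 8/9 20/9]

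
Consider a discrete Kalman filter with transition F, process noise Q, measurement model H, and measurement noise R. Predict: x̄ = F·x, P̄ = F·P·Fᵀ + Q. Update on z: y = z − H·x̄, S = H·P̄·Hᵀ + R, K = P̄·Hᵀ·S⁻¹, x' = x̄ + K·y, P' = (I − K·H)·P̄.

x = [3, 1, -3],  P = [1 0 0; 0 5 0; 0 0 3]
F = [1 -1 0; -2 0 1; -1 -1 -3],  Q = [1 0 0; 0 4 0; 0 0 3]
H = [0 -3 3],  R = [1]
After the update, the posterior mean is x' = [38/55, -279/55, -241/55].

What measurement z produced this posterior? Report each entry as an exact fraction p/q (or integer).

z = [2]

x̄ = F·x = [2, -9, 5]
P̄ = F·P·Fᵀ + Q = [7 -2 4; -2 11 -7; 4 -7 36]
S = H·P̄·Hᵀ + R = [550]
K = P̄·Hᵀ·S⁻¹ = [9/275; -27/275; 129/550]
x' − x̄ = [-72/55, 216/55, -516/55] = K·y
y = (KᵀK)⁻¹·Kᵀ·(x' − x̄) = [-40]
z = y + H·x̄ = [-40] + [42] = [2]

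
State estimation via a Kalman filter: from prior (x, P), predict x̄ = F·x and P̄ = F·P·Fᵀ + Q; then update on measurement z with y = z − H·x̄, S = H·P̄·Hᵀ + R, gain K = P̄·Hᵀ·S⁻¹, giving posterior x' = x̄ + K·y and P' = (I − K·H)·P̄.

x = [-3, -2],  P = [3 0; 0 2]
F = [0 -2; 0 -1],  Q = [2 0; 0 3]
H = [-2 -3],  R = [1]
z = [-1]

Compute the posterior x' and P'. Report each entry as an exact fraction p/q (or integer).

x' = [60/67, -31/134]
P' = [158/67 -100/67; -100/67 141/134]

x̄ = F·x = [4, 2]
P̄ = F·P·Fᵀ + Q = [10 4; 4 5]
y = z − H·x̄ = [13]
S = H·P̄·Hᵀ + R = [134]
K = P̄·Hᵀ·S⁻¹ = [-16/67; -23/134]
x' = x̄ + K·y = [60/67, -31/134]
P' = (I − K·H)·P̄ = [158/67 -100/67; -100/67 141/134]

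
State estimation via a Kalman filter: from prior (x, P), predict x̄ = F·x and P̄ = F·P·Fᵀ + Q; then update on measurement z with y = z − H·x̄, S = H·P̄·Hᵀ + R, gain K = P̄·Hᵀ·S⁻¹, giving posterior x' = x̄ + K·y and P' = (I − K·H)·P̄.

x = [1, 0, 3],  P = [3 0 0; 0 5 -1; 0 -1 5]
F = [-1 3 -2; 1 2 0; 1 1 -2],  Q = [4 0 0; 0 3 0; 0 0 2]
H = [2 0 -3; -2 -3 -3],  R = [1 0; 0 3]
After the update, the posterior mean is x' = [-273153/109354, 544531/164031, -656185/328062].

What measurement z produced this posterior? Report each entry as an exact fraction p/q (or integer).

x̄ = F·x = [-7, 1, -5]
P̄ = F·P·Fᵀ + Q = [84 31 40; 31 26 17; 40 17 34]
S = H·P̄·Hᵀ + R = [163 -63; -63 2037]
K = P̄·Hᵀ·S⁻¹ = [3513/15622 -19693/109354; 247/7811 -15220/164031; -2833/15622 -39365/328062]
x' − x̄ = [492325/109354, 380500/164031, 984125/328062] = K·y
y = (KᵀK)⁻¹·Kᵀ·(x' − x̄) = [0, -25]
z = y + H·x̄ = [0, -25] + [1, 26] = [1, 1]

z = [1, 1]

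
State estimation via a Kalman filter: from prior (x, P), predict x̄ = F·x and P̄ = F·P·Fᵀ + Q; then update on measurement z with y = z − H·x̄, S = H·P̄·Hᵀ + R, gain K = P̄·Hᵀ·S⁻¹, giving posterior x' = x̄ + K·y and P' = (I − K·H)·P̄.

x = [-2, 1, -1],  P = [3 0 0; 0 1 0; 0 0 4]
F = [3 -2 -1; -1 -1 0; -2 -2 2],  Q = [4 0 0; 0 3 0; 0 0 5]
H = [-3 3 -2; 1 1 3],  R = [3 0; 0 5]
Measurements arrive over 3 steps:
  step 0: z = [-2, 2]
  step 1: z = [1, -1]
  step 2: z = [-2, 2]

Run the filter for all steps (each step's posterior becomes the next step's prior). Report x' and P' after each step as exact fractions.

step 0: x' = [-8045/15711, -21919/47133, 5000/5237], P' = [35489/5237 62003/15711 -19935/5237; 62003/15711 125455/47133 -10752/5237; -19935/5237 -10752/5237 26463/10474]
step 1: x' = [-4705876565/13200492919, -1888408974/13200492919, -1826191010/13200492919], P' = [57253575893/13200492919 32260668007/13200492919 -32553400485/13200492919; 32260668007/13200492919 22951423739/13200492919 -16128526362/13200492919; -32553400485/13200492919 -16128526362/13200492919 23660784534/13200492919]
step 2: x' = [105484115721695/299544863537026, 18614894070419/299544863537026, 311000024981717/599089727074052], P' = [1303392670124247/299544863537026 734940985621683/299544863537026 -1481309125955775/599089727074052; 734940985621683/299544863537026 522588527859195/299544863537026 -735090764761107/599089727074052; -1481309125955775/599089727074052 -735090764761107/599089727074052 2150361748213833/1198179454148104]

step 0: x̄ = F·x = [-7, 1, 0]
step 0: P̄ = F·P·Fᵀ + Q = [39 -7 -22; -7 7 8; -22 8 37]
step 0: y = z − H·x̄ = [-26, 8]
step 0: S = H·P̄·Hᵀ + R = [331 -20; -20 286]
step 0: K = P̄·Hᵀ·S⁻¹ = [-4594/15711 -2189/15711; 3958/47133 4232/47133; 362/5237 3603/10474]
step 0: x' = x̄ + K·y = [-8045/15711, -21919/47133, 5000/5237]
step 0: P' = (I − K·H)·P̄ = [35489/5237 62003/15711 -19935/5237; 62003/15711 125455/47133 -10752/5237; -19935/5237 -10752/5237 26463/10474]
step 1: x̄ = F·x = [-73567/47133, 46054/47133, 182108/47133]
step 1: P̄ = F·P·Fᵀ + Q = [4282709/94266 -1169485/47133 -3266555/47133; -1169485/47133 958273/47133 2186114/47133; -3266555/47133 2186114/47133 6188959/47133]
step 1: y = z − H·x̄ = [52486/47133, -188648/15711]
step 1: S = H·P̄·Hᵀ + R = [16825169/94266 7034603/31422; 7034603/31422 11158735/10474]
step 1: K = P̄·Hᵀ·S⁻¹ = [-3290640896/13200492919 -1629191511/13200492919; 1443106640/13200492919 1365302532/13200492919; 651017767/13200492919 4460085351/13200492919]
step 1: x' = x̄ + K·y = [-4705876565/13200492919, -1888408974/13200492919, -1826191010/13200492919]
step 1: P' = (I − K·H)·P̄ = [57253575893/13200492919 32260668007/13200492919 -32553400485/13200492919; 32260668007/13200492919 22951423739/13200492919 -16128526362/13200492919; -32553400485/13200492919 -16128526362/13200492919 23660784534/13200492919]
step 2: x̄ = F·x = [-8514620737/13200492919, 6594285539/13200492919, 9536189058/13200492919]
step 2: P̄ = F·P·Fᵀ + Q = [427228915581/13200492919 -206800475055/13200492919 -591728816640/13200492919; -206800475055/13200492919 184327814403/13200492919 386816524986/13200492919; -591728816640/13200492919 386816524986/13200492919 1129006360091/13200492919]
step 2: y = z − H·x̄ = [-52655326550/13200492919, -287246138/13200492919]
step 2: S = H·P̄·Hᵀ + R = [2039501940455/13200492919 1713991193862/13200492919; 1713991193862/13200492919 9195541735364/13200492919]
step 2: K = P̄·Hᵀ·S⁻¹ = [-74681975850639/299544863537026 -73452013275093/599089727074052; 32677797157881/299544863537026 61957346535687/599089727074052; 29431111790057/599089727074052 403657092641547/1198179454148104]
step 2: x' = x̄ + K·y = [105484115721695/299544863537026, 18614894070419/299544863537026, 311000024981717/599089727074052]
step 2: P' = (I − K·H)·P̄ = [1303392670124247/299544863537026 734940985621683/299544863537026 -1481309125955775/599089727074052; 734940985621683/299544863537026 522588527859195/299544863537026 -735090764761107/599089727074052; -1481309125955775/599089727074052 -735090764761107/599089727074052 2150361748213833/1198179454148104]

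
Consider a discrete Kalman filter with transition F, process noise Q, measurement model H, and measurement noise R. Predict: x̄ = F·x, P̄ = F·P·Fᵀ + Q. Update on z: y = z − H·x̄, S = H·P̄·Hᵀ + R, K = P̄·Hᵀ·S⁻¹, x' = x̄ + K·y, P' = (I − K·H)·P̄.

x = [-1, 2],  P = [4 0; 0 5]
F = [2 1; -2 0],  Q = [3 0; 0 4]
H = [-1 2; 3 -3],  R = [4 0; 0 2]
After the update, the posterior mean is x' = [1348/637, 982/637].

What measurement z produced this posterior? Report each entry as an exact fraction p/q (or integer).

z = [2, 2]

x̄ = F·x = [0, 2]
P̄ = F·P·Fᵀ + Q = [24 -16; -16 20]
S = H·P̄·Hᵀ + R = [172 -336; -336 686]
K = P̄·Hᵀ·S⁻¹ = [34/91 228/637; 38/91 30/637]
x' − x̄ = [1348/637, -292/637] = K·y
y = (KᵀK)⁻¹·Kᵀ·(x' − x̄) = [-2, 8]
z = y + H·x̄ = [-2, 8] + [4, -6] = [2, 2]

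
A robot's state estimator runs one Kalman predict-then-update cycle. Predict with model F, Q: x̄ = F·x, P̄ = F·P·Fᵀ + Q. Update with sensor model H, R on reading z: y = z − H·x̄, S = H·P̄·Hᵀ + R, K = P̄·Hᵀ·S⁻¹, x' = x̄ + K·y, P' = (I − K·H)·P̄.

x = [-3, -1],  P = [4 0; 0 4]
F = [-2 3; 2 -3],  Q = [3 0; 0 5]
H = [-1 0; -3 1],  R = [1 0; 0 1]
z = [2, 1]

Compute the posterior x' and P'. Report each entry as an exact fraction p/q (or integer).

x' = [-1198/1351, -1886/1351]
P' = [486/1351 1241/1351; 1241/1351 4367/1351]

x̄ = F·x = [3, -3]
P̄ = F·P·Fᵀ + Q = [55 -52; -52 57]
y = z − H·x̄ = [5, 13]
S = H·P̄·Hᵀ + R = [56 217; 217 865]
K = P̄·Hᵀ·S⁻¹ = [-486/1351 -31/193; -1241/1351 92/193]
x' = x̄ + K·y = [-1198/1351, -1886/1351]
P' = (I − K·H)·P̄ = [486/1351 1241/1351; 1241/1351 4367/1351]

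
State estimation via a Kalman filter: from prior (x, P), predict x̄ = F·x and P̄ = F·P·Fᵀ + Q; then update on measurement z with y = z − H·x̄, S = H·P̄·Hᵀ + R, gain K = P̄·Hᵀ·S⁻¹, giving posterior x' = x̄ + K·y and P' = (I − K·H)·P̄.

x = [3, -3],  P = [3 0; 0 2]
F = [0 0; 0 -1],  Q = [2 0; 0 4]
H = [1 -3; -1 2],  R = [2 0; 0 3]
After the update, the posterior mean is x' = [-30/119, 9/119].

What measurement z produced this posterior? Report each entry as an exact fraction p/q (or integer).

x̄ = F·x = [0, 3]
P̄ = F·P·Fᵀ + Q = [2 0; 0 6]
S = H·P̄·Hᵀ + R = [58 -38; -38 29]
K = P̄·Hᵀ·S⁻¹ = [-9/119 -20/119; -33/119 6/119]
x' − x̄ = [-30/119, -348/119] = K·y
y = (KᵀK)⁻¹·Kᵀ·(x' − x̄) = [10, -3]
z = y + H·x̄ = [10, -3] + [-9, 6] = [1, 3]

z = [1, 3]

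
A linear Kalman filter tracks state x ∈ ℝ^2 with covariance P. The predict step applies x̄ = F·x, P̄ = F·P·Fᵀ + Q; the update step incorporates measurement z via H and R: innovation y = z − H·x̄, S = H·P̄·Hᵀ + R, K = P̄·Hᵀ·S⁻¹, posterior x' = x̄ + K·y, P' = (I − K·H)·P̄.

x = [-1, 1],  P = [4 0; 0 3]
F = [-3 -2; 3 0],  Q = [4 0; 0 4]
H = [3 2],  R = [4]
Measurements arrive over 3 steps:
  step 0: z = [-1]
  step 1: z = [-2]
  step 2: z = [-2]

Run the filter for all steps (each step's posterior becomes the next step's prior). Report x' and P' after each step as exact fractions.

step 0: x' = [46/25, -82/25], P' = [418/25 -606/25; -606/25 902/25]
step 1: x' = [5462/7909, -15698/7909], P' = [60300/7909 -90108/7909; -90108/7909 142508/7909]
step 2: x' = [814850/718001, -1893466/718001], P' = [4642704/718001 -6871500/718001; -6871500/718001 10878508/718001]

step 0: x̄ = F·x = [1, -3]
step 0: P̄ = F·P·Fᵀ + Q = [52 -36; -36 40]
step 0: y = z − H·x̄ = [2]
step 0: S = H·P̄·Hᵀ + R = [200]
step 0: K = P̄·Hᵀ·S⁻¹ = [21/50; -7/50]
step 0: x' = x̄ + K·y = [46/25, -82/25]
step 0: P' = (I − K·H)·P̄ = [418/25 -606/25; -606/25 902/25]
step 1: x̄ = F·x = [26/25, 138/25]
step 1: P̄ = F·P·Fᵀ + Q = [198/25 -126/25; -126/25 3862/25]
step 1: y = z − H·x̄ = [-404/25]
step 1: S = H·P̄·Hᵀ + R = [15818/25]
step 1: K = P̄·Hᵀ·S⁻¹ = [171/7909; 3673/7909]
step 1: x' = x̄ + K·y = [5462/7909, -15698/7909]
step 1: P' = (I − K·H)·P̄ = [60300/7909 -90108/7909; -90108/7909 142508/7909]
step 2: x̄ = F·x = [15010/7909, 16386/7909]
step 2: P̄ = F·P·Fᵀ + Q = [63072/7909 -2052/7909; -2052/7909 574336/7909]
step 2: y = z − H·x̄ = [-93620/7909]
step 2: S = H·P̄·Hᵀ + R = [2872004/7909]
step 2: K = P̄·Hᵀ·S⁻¹ = [46278/718001; 285629/718001]
step 2: x' = x̄ + K·y = [814850/718001, -1893466/718001]
step 2: P' = (I − K·H)·P̄ = [4642704/718001 -6871500/718001; -6871500/718001 10878508/718001]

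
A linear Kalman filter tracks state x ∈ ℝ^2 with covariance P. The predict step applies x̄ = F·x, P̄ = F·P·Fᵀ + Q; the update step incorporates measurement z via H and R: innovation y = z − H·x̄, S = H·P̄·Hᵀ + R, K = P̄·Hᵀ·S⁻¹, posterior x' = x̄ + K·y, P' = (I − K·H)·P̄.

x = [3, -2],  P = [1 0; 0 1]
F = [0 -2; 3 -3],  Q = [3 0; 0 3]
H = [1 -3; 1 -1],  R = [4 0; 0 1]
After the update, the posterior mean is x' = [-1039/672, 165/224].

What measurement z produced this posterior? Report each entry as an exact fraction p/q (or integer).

x̄ = F·x = [4, 15]
P̄ = F·P·Fᵀ + Q = [7 6; 6 21]
S = H·P̄·Hᵀ + R = [164 46; 46 17]
K = P̄·Hᵀ·S⁻¹ = [-233/672 335/336; -93/224 27/112]
x' − x̄ = [-3727/672, -3195/224] = K·y
y = (KᵀK)⁻¹·Kᵀ·(x' − x̄) = [39, 8]
z = y + H·x̄ = [39, 8] + [-41, -11] = [-2, -3]

z = [-2, -3]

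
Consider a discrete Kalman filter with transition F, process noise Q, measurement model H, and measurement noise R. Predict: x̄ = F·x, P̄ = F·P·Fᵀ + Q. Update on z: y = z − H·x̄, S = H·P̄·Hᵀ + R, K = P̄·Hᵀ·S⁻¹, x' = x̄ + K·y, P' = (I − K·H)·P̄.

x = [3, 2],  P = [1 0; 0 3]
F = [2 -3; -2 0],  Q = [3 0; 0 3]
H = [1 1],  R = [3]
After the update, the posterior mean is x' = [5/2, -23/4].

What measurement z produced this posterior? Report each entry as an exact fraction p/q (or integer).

x̄ = F·x = [0, -6]
P̄ = F·P·Fᵀ + Q = [34 -4; -4 7]
S = H·P̄·Hᵀ + R = [36]
K = P̄·Hᵀ·S⁻¹ = [5/6; 1/12]
x' − x̄ = [5/2, 1/4] = K·y
y = (KᵀK)⁻¹·Kᵀ·(x' − x̄) = [3]
z = y + H·x̄ = [3] + [-6] = [-3]

z = [-3]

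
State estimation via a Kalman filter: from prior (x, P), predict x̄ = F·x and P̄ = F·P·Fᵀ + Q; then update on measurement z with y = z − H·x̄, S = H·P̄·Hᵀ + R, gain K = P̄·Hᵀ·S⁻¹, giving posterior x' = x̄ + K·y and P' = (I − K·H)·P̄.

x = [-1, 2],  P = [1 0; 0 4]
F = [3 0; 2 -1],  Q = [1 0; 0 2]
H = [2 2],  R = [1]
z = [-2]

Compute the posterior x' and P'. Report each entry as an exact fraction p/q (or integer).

x̄ = F·x = [-3, -4]
P̄ = F·P·Fᵀ + Q = [10 6; 6 10]
y = z − H·x̄ = [12]
S = H·P̄·Hᵀ + R = [129]
K = P̄·Hᵀ·S⁻¹ = [32/129; 32/129]
x' = x̄ + K·y = [-1/43, -44/43]
P' = (I − K·H)·P̄ = [266/129 -250/129; -250/129 266/129]

x' = [-1/43, -44/43]
P' = [266/129 -250/129; -250/129 266/129]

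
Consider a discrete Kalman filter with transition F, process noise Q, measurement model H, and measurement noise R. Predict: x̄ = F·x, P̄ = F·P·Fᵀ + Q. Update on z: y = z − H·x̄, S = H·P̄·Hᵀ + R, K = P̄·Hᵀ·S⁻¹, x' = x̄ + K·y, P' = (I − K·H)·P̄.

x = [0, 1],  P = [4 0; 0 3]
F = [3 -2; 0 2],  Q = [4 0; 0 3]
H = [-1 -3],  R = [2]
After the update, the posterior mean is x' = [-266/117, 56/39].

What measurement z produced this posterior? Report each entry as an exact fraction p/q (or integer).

z = [-2]

x̄ = F·x = [-2, 2]
P̄ = F·P·Fᵀ + Q = [52 -12; -12 15]
S = H·P̄·Hᵀ + R = [117]
K = P̄·Hᵀ·S⁻¹ = [-16/117; -11/39]
x' − x̄ = [-32/117, -22/39] = K·y
y = (KᵀK)⁻¹·Kᵀ·(x' − x̄) = [2]
z = y + H·x̄ = [2] + [-4] = [-2]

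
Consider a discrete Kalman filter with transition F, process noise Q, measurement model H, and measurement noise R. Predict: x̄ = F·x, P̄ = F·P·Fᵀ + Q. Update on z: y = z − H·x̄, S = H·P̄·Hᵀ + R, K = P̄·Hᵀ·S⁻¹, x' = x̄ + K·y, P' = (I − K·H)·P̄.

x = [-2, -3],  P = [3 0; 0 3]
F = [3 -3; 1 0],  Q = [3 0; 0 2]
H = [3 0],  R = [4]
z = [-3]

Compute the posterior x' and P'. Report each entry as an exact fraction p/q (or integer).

x̄ = F·x = [3, -2]
P̄ = F·P·Fᵀ + Q = [57 9; 9 5]
y = z − H·x̄ = [-12]
S = H·P̄·Hᵀ + R = [517]
K = P̄·Hᵀ·S⁻¹ = [171/517; 27/517]
x' = x̄ + K·y = [-501/517, -1358/517]
P' = (I − K·H)·P̄ = [228/517 36/517; 36/517 1856/517]

x' = [-501/517, -1358/517]
P' = [228/517 36/517; 36/517 1856/517]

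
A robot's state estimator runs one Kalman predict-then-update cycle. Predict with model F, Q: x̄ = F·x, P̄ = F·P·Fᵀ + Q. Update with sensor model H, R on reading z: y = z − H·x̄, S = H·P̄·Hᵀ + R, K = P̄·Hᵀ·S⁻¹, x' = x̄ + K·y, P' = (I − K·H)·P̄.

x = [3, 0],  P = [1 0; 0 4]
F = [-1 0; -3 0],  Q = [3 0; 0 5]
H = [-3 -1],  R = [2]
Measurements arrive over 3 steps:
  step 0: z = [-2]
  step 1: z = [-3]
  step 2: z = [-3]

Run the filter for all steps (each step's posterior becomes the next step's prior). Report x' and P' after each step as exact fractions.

step 0: x̄ = F·x = [-3, -9]
step 0: P̄ = F·P·Fᵀ + Q = [4 3; 3 14]
step 0: y = z − H·x̄ = [-20]
step 0: S = H·P̄·Hᵀ + R = [70]
step 0: K = P̄·Hᵀ·S⁻¹ = [-3/14; -23/70]
step 0: x' = x̄ + K·y = [9/7, -17/7]
step 0: P' = (I − K·H)·P̄ = [11/14 -27/14; -27/14 451/70]
step 1: x̄ = F·x = [-9/7, -27/7]
step 1: P̄ = F·P·Fᵀ + Q = [53/14 33/14; 33/14 169/14]
step 1: y = z − H·x̄ = [-75/7]
step 1: S = H·P̄·Hᵀ + R = [436/7]
step 1: K = P̄·Hᵀ·S⁻¹ = [-24/109; -67/218]
step 1: x' = x̄ + K·y = [117/109, -123/218]
step 1: P' = (I − K·H)·P̄ = [167/218 -405/218; -405/218 1349/218]
step 2: x̄ = F·x = [-117/109, -351/109]
step 2: P̄ = F·P·Fᵀ + Q = [821/218 501/218; 501/218 2593/218]
step 2: y = z − H·x̄ = [-1029/109]
step 2: S = H·P̄·Hᵀ + R = [6712/109]
step 2: K = P̄·Hᵀ·S⁻¹ = [-741/3356; -256/839]
step 2: x' = x̄ + K·y = [3393/3356, -285/839]
step 2: P' = (I − K·H)·P̄ = [641/839 -3105/1678; -3105/1678 10339/1678]

step 0: x' = [9/7, -17/7], P' = [11/14 -27/14; -27/14 451/70]
step 1: x' = [117/109, -123/218], P' = [167/218 -405/218; -405/218 1349/218]
step 2: x' = [3393/3356, -285/839], P' = [641/839 -3105/1678; -3105/1678 10339/1678]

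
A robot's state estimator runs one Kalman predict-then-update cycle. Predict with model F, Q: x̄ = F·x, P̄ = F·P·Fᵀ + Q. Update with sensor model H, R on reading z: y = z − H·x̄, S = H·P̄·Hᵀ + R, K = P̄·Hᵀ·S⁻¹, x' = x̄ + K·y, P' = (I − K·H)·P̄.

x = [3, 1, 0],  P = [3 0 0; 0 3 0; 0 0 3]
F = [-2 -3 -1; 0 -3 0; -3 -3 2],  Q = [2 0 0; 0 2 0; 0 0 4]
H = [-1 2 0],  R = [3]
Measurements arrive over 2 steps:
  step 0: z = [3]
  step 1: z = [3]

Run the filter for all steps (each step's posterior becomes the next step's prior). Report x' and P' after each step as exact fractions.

step 0: x' = [-9, -3, -12], P' = [464/11 235/11 399/11; 235/11 634/55 204/11; 399/11 204/11 725/11]
step 1: x' = [-15097/1181, -6107/1181, -4324/1181], P' = [1795067/7086 437300/3543 964282/3543; 437300/3543 215512/3543 478673/3543; 964282/3543 478673/3543 1498276/3543]

step 0: x̄ = F·x = [-9, -3, -12]
step 0: P̄ = F·P·Fᵀ + Q = [44 27 39; 27 29 27; 39 27 70]
step 0: y = z − H·x̄ = [0]
step 0: S = H·P̄·Hᵀ + R = [55]
step 0: K = P̄·Hᵀ·S⁻¹ = [2/11; 31/55; 3/11]
step 0: x' = x̄ + K·y = [-9, -3, -12]
step 0: P' = (I − K·H)·P̄ = [464/11 235/11 399/11; 235/11 634/55 204/11; 399/11 204/11 725/11]
step 1: x̄ = F·x = [39, 9, 12]
step 1: P̄ = F·P·Fᵀ + Q = [46921/55 15816/55 24946/55; 15816/55 5816/55 10161/55; 24946/55 10161/55 26276/55]
step 1: y = z − H·x̄ = [24]
step 1: S = H·P̄·Hᵀ + R = [7086/55]
step 1: K = P̄·Hᵀ·S⁻¹ = [-15289/7086; -2092/3543; -2312/3543]
step 1: x' = x̄ + K·y = [-15097/1181, -6107/1181, -4324/1181]
step 1: P' = (I − K·H)·P̄ = [1795067/7086 437300/3543 964282/3543; 437300/3543 215512/3543 478673/3543; 964282/3543 478673/3543 1498276/3543]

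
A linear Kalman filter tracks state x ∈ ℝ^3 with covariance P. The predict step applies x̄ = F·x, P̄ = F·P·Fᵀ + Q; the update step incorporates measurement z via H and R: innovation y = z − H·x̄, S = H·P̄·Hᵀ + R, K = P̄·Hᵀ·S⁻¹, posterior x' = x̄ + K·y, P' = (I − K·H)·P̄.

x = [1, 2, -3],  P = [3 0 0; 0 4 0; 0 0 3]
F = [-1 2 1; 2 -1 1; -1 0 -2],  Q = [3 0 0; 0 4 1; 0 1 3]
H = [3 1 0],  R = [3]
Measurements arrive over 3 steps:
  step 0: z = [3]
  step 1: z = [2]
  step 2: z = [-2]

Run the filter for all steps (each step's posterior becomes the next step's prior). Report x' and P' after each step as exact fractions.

step 0: x' = [384/185, -123/37, 161/37], P' = [529/185 -279/37 145/37; -279/37 831/37 -447/37; 145/37 -447/37 586/37]
step 1: x' = [-226615/76324, 415333/38162, -805699/76324], P' = [801695/76324 -1153719/38162 2033175/76324; -1153719/38162 1714170/19081 -3042039/38162; 2033175/76324 -3042039/38162 6335567/76324]
step 2: x' = [179386868/39628643, -613488499/39628643, 636759507/39628643], P' = [1600006369/39628643 -4733146539/39628643 4520254611/39628643; -4733146539/39628643 14117020926/39628643 -13505248524/39628643; 4520254611/39628643 -13505248524/39628643 13429231354/39628643]

step 0: x̄ = F·x = [0, -3, 5]
step 0: P̄ = F·P·Fᵀ + Q = [25 -11 -3; -11 23 -11; -3 -11 18]
step 0: y = z − H·x̄ = [6]
step 0: S = H·P̄·Hᵀ + R = [185]
step 0: K = P̄·Hᵀ·S⁻¹ = [64/185; -2/37; -4/37]
step 0: x' = x̄ + K·y = [384/185, -123/37, 161/37]
step 0: P' = (I − K·H)·P̄ = [529/185 -279/37 145/37; -279/37 831/37 -447/37; 145/37 -447/37 586/37]
step 1: x̄ = F·x = [-809/185, 2188/185, -1994/185]
step 1: P̄ = F·P·Fᵀ + Q = [15824/185 -14923/185 7124/185; -14923/185 22891/185 -16223/185; 7124/185 -16223/185 15704/185]
step 1: y = z − H·x̄ = [609/185]
step 1: S = H·P̄·Hᵀ + R = [76324/185]
step 1: K = P̄·Hᵀ·S⁻¹ = [32549/76324; -10939/38162; 5149/76324]
step 1: x' = x̄ + K·y = [-226615/76324, 415333/38162, -805699/76324]
step 1: P' = (I − K·H)·P̄ = [801695/76324 -1153719/38162 2033175/76324; -1153719/38162 1714170/19081 -3042039/38162; 2033175/76324 -3042039/38162 6335567/76324]
step 2: x̄ = F·x = [270562/19081, -2089595/76324, 1838013/76324]
step 2: P̄ = F·P·Fᵀ + Q = [3905011/19081 -6142319/19081 4778731/19081; -6142319/19081 46234931/76324 -38839669/76324; 4778731/19081 -38839669/76324 34505635/76324]
step 2: y = z − H·x̄ = [-1309797/76324]
step 2: S = H·P̄·Hᵀ + R = [39628643/76324]
step 2: K = P̄·Hᵀ·S⁻¹ = [22290856/39628643; -27472897/39628643; 18505103/39628643]
step 2: x' = x̄ + K·y = [179386868/39628643, -613488499/39628643, 636759507/39628643]
step 2: P' = (I − K·H)·P̄ = [1600006369/39628643 -4733146539/39628643 4520254611/39628643; -4733146539/39628643 14117020926/39628643 -13505248524/39628643; 4520254611/39628643 -13505248524/39628643 13429231354/39628643]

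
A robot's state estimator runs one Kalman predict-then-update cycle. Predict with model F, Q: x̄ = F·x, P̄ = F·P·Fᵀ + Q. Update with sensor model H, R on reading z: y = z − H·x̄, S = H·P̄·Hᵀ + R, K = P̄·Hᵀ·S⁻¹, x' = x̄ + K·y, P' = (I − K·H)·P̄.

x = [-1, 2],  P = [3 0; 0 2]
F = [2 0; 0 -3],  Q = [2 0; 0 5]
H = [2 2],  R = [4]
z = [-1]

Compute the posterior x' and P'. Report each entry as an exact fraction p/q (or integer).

x' = [29/38, -111/76]
P' = [168/19 -161/19; -161/19 345/38]

x̄ = F·x = [-2, -6]
P̄ = F·P·Fᵀ + Q = [14 0; 0 23]
y = z − H·x̄ = [15]
S = H·P̄·Hᵀ + R = [152]
K = P̄·Hᵀ·S⁻¹ = [7/38; 23/76]
x' = x̄ + K·y = [29/38, -111/76]
P' = (I − K·H)·P̄ = [168/19 -161/19; -161/19 345/38]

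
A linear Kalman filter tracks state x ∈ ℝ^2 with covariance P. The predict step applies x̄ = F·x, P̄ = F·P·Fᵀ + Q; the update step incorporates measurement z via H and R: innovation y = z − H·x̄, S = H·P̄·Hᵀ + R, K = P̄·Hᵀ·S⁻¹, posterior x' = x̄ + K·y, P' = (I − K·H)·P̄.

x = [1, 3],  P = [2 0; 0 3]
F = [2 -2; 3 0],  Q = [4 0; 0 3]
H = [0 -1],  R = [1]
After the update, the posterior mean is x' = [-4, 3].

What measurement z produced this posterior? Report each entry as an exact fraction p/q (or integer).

x̄ = F·x = [-4, 3]
P̄ = F·P·Fᵀ + Q = [24 12; 12 21]
S = H·P̄·Hᵀ + R = [22]
K = P̄·Hᵀ·S⁻¹ = [-6/11; -21/22]
x' − x̄ = [0, 0] = K·y
y = (KᵀK)⁻¹·Kᵀ·(x' − x̄) = [0]
z = y + H·x̄ = [0] + [-3] = [-3]

z = [-3]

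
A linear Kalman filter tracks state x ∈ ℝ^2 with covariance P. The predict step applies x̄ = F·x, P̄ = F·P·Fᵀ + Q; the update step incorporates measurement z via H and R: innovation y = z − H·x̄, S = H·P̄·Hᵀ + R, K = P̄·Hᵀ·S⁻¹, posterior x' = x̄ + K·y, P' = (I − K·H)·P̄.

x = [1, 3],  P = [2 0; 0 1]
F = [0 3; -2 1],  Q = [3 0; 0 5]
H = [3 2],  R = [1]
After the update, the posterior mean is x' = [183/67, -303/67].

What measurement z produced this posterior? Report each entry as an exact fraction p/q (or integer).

x̄ = F·x = [9, 1]
P̄ = F·P·Fᵀ + Q = [12 3; 3 14]
S = H·P̄·Hᵀ + R = [201]
K = P̄·Hᵀ·S⁻¹ = [14/67; 37/201]
x' − x̄ = [-420/67, -370/67] = K·y
y = (KᵀK)⁻¹·Kᵀ·(x' − x̄) = [-30]
z = y + H·x̄ = [-30] + [29] = [-1]

z = [-1]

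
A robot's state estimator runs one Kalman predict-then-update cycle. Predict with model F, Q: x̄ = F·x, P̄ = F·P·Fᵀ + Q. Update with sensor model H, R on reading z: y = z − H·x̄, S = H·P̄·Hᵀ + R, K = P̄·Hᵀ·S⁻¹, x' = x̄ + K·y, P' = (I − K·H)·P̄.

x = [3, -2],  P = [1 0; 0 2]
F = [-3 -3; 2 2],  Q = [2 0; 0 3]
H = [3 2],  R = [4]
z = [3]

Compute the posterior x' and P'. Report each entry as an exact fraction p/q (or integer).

x̄ = F·x = [-3, 2]
P̄ = F·P·Fᵀ + Q = [29 -18; -18 15]
y = z − H·x̄ = [8]
S = H·P̄·Hᵀ + R = [109]
K = P̄·Hᵀ·S⁻¹ = [51/109; -24/109]
x' = x̄ + K·y = [81/109, 26/109]
P' = (I − K·H)·P̄ = [560/109 -738/109; -738/109 1059/109]

x' = [81/109, 26/109]
P' = [560/109 -738/109; -738/109 1059/109]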